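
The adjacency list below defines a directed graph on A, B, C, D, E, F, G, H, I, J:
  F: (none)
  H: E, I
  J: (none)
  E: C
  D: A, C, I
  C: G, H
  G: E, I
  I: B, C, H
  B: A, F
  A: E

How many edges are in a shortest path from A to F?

6

Distance 0: A.
Distance 1: E.
Distance 2: C.
Distance 3: G, H.
Distance 4: I.
Distance 5: B.
Distance 6: F — contains F.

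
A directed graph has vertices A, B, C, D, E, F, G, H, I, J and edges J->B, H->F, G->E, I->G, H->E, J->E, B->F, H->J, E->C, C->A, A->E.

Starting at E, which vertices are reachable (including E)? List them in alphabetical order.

A, C, E

Start at E.
Its neighbours: C.
Then their neighbours: A.
Nothing further is reachable.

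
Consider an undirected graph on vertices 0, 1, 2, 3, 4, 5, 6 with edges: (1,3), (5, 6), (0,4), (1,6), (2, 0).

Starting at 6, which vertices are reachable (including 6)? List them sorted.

1, 3, 5, 6

Start at 6.
Its neighbours: 1, 5.
Then their neighbours: 3.
Nothing further is reachable.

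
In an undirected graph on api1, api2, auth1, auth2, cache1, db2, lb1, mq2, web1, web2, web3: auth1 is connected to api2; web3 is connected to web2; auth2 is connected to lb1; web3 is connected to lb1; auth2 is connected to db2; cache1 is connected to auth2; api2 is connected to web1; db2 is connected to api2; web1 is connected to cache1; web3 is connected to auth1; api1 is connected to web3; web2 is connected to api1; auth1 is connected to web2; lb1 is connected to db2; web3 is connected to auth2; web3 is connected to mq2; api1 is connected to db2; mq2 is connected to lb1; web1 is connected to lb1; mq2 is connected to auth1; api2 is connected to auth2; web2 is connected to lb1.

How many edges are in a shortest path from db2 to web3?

2

Distance 0: db2.
Distance 1: api1, api2, auth2, lb1.
Distance 2: auth1, cache1, mq2, web1, web2, web3 — contains web3.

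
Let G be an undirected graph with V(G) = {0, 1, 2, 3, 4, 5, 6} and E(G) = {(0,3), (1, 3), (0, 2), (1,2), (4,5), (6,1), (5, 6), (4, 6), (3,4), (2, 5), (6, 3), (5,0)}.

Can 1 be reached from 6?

Explore from 6.
Distance 1: reach 1, 3, 4, 5.
Found 1.

Yes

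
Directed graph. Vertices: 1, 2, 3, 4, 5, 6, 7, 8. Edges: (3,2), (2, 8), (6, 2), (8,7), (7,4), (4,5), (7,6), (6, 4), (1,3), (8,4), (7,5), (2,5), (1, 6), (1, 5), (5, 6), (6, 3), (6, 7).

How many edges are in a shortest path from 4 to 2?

Distance 0: 4.
Distance 1: 5.
Distance 2: 6.
Distance 3: 2, 3, 7 — contains 2.

3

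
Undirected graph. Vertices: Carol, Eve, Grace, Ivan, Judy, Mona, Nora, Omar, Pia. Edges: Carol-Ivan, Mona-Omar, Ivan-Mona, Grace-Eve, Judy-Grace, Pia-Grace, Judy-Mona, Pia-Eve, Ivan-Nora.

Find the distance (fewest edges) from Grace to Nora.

Distance 0: Grace.
Distance 1: Eve, Judy, Pia.
Distance 2: Mona.
Distance 3: Ivan, Omar.
Distance 4: Carol, Nora — contains Nora.

4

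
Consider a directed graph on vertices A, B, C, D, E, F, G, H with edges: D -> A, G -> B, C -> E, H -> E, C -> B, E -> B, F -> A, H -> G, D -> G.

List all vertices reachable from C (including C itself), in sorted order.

B, C, E

Start at C.
Its neighbours: B, E.
Nothing further is reachable.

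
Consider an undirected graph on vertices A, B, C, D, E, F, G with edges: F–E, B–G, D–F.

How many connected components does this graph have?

4

From A: component {A}.
From B: component {B, G}.
From C: component {C}.
From D: component {D, E, F}.
That's 4 components.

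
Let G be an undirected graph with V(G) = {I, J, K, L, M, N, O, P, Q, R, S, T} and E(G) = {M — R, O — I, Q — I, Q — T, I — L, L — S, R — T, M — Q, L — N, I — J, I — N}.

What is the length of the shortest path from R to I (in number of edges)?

Distance 0: R.
Distance 1: M, T.
Distance 2: Q.
Distance 3: I — contains I.

3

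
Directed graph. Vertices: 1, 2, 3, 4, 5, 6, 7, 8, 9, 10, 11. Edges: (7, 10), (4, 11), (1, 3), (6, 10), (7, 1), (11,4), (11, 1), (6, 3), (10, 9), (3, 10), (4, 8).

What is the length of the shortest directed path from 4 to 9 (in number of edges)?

5

Distance 0: 4.
Distance 1: 8, 11.
Distance 2: 1.
Distance 3: 3.
Distance 4: 10.
Distance 5: 9 — contains 9.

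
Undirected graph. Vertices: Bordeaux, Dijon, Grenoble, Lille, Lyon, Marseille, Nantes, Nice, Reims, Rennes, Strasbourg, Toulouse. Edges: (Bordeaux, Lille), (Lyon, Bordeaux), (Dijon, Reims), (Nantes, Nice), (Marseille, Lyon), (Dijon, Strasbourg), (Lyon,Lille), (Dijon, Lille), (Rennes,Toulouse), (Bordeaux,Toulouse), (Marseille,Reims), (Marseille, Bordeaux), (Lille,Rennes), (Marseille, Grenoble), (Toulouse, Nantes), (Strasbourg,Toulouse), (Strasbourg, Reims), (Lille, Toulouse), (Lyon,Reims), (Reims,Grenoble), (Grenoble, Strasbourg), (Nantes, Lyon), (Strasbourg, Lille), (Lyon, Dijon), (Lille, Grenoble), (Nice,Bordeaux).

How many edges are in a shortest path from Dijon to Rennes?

2

Distance 0: Dijon.
Distance 1: Lille, Lyon, Reims, Strasbourg.
Distance 2: Bordeaux, Grenoble, Marseille, Nantes, Rennes, Toulouse — contains Rennes.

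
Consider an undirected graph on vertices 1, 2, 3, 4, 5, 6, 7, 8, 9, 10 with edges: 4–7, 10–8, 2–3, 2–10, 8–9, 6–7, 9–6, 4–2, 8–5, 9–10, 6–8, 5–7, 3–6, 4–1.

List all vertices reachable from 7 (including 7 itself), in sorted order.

Start at 7.
Its neighbours: 4, 5, 6.
Then their neighbours: 1, 2, 3, 8, 9.
Then next layer: 10.
Every vertex is now reached.

1, 2, 3, 4, 5, 6, 7, 8, 9, 10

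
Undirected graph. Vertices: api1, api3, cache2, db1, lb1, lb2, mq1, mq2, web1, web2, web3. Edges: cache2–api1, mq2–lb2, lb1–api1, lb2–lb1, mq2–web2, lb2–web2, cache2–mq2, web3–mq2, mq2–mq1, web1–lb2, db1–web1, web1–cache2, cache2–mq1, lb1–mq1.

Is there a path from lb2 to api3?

No

Explore from lb2.
Distance 1: reach lb1, mq2, web1, web2.
Distance 2: reach api1, cache2, db1, mq1, web3.
The search is exhausted without reaching api3; it lies in a different component.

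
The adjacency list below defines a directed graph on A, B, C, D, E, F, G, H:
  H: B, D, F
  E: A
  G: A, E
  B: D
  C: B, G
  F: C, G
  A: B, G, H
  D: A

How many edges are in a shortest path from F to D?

Distance 0: F.
Distance 1: C, G.
Distance 2: A, B, E.
Distance 3: D, H — contains D.

3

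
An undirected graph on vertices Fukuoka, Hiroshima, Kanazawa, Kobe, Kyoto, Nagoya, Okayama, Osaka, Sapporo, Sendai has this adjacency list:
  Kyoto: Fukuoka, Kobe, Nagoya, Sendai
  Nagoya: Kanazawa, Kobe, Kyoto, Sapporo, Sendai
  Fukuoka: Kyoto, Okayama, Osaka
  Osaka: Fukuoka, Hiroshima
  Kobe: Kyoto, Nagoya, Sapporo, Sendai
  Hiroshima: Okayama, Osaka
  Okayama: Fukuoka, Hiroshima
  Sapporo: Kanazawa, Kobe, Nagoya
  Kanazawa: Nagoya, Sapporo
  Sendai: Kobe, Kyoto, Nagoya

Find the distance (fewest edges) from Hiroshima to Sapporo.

5

Distance 0: Hiroshima.
Distance 1: Okayama, Osaka.
Distance 2: Fukuoka.
Distance 3: Kyoto.
Distance 4: Kobe, Nagoya, Sendai.
Distance 5: Kanazawa, Sapporo — contains Sapporo.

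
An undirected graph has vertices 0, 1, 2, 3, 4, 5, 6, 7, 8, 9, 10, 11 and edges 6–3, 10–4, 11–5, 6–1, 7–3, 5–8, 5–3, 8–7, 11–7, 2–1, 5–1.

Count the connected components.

From 0: component {0}.
From 1: component {1, 2, 3, 5, 6, 7, 8, 11}.
From 4: component {4, 10}.
From 9: component {9}.
That's 4 components.

4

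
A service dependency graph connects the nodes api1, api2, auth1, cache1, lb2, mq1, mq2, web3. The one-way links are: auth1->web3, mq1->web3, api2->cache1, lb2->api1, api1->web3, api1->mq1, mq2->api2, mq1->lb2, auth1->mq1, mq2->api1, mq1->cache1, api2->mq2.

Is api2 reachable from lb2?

No

Explore from lb2.
Distance 1: reach api1.
Distance 2: reach mq1, web3.
Distance 3: reach cache1.
The search from lb2 is exhausted; no directed path reaches api2.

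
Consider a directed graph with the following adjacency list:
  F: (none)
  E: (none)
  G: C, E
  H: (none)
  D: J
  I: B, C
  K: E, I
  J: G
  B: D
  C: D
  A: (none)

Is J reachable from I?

Explore from I.
Distance 1: reach B, C.
Distance 2: reach D.
Distance 3: reach J.
Found J.

Yes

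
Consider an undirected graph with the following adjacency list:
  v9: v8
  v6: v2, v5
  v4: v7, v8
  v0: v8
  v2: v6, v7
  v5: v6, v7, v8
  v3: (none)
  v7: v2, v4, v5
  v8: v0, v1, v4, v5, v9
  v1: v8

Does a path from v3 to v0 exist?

v3 has no edges, so nothing is reachable from it.

No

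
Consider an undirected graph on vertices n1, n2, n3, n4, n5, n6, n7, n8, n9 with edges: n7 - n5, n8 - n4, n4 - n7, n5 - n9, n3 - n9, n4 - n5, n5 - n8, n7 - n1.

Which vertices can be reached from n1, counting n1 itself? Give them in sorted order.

Start at n1.
Its neighbours: n7.
Then their neighbours: n4, n5.
Then next layer: n8, n9.
Then next layer: n3.
Nothing further is reachable.

n1, n3, n4, n5, n7, n8, n9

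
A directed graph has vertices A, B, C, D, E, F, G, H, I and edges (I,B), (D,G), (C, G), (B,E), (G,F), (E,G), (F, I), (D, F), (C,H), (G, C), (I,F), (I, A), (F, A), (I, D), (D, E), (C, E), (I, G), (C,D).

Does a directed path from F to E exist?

Explore from F.
Distance 1: reach A, I.
Distance 2: reach B, D, G.
Distance 3: reach C, E.
Found E.

Yes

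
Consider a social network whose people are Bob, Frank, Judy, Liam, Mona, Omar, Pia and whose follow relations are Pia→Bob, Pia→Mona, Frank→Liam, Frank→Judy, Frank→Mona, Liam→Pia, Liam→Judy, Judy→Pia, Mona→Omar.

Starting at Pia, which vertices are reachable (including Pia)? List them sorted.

Start at Pia.
Its neighbours: Bob, Mona.
Then their neighbours: Omar.
Nothing further is reachable.

Bob, Mona, Omar, Pia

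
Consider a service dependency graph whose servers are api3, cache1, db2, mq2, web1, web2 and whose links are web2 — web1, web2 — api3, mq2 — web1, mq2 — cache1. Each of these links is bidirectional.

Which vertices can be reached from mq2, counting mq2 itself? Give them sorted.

Start at mq2.
Its neighbours: cache1, web1.
Then their neighbours: web2.
Then next layer: api3.
Nothing further is reachable.

api3, cache1, mq2, web1, web2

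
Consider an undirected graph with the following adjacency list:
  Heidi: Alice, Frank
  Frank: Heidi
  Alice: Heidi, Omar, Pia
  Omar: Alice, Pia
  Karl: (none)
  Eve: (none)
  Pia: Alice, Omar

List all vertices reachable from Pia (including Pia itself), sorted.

Start at Pia.
Its neighbours: Alice, Omar.
Then their neighbours: Heidi.
Then next layer: Frank.
Nothing further is reachable.

Alice, Frank, Heidi, Omar, Pia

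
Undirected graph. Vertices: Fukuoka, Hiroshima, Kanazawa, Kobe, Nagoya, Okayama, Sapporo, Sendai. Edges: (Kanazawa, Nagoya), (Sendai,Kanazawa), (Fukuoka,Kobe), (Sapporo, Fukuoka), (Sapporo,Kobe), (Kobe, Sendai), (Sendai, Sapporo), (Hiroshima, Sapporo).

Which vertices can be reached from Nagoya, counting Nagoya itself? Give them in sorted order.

Start at Nagoya.
Its neighbours: Kanazawa.
Then their neighbours: Sendai.
Then next layer: Kobe, Sapporo.
Then next layer: Fukuoka, Hiroshima.
Nothing further is reachable.

Fukuoka, Hiroshima, Kanazawa, Kobe, Nagoya, Sapporo, Sendai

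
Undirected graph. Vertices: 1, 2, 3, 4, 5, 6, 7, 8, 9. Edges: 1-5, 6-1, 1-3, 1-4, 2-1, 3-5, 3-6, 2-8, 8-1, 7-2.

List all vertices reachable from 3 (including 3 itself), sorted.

1, 2, 3, 4, 5, 6, 7, 8

Start at 3.
Its neighbours: 1, 5, 6.
Then their neighbours: 2, 4, 8.
Then next layer: 7.
Nothing further is reachable.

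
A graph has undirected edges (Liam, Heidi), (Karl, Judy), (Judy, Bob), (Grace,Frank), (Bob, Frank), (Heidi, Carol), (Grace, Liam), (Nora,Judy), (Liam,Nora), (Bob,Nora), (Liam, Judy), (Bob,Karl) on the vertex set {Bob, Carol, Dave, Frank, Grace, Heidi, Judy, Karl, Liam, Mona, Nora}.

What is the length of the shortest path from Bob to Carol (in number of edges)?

4

Distance 0: Bob.
Distance 1: Frank, Judy, Karl, Nora.
Distance 2: Grace, Liam.
Distance 3: Heidi.
Distance 4: Carol — contains Carol.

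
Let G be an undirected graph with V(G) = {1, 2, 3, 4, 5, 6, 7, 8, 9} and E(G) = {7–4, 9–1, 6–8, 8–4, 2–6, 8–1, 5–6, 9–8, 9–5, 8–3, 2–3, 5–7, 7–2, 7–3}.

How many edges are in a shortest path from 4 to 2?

Distance 0: 4.
Distance 1: 7, 8.
Distance 2: 1, 2, 3, 5, 6, 9 — contains 2.

2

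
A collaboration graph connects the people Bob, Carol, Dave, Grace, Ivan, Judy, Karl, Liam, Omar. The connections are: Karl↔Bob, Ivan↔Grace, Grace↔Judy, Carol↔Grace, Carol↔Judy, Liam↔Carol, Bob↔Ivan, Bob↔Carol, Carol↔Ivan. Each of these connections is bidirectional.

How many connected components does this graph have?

From Bob: component {Bob, Carol, Grace, Ivan, Judy, Karl, Liam}.
From Dave: component {Dave}.
From Omar: component {Omar}.
That's 3 components.

3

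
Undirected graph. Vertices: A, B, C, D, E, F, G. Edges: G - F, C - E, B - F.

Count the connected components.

4

From A: component {A}.
From B: component {B, F, G}.
From C: component {C, E}.
From D: component {D}.
That's 4 components.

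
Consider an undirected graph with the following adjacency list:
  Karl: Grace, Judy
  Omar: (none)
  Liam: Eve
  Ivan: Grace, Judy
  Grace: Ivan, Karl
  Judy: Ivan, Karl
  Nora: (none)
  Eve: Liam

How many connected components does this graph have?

From Eve: component {Eve, Liam}.
From Grace: component {Grace, Ivan, Judy, Karl}.
From Nora: component {Nora}.
From Omar: component {Omar}.
That's 4 components.

4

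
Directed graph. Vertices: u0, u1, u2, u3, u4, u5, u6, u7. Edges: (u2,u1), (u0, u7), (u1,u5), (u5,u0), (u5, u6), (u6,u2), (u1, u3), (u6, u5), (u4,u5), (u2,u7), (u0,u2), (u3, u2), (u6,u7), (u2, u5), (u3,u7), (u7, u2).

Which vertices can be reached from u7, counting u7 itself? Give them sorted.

u0, u1, u2, u3, u5, u6, u7

Start at u7.
Its neighbours: u2.
Then their neighbours: u1, u5.
Then next layer: u0, u3, u6.
Nothing further is reachable.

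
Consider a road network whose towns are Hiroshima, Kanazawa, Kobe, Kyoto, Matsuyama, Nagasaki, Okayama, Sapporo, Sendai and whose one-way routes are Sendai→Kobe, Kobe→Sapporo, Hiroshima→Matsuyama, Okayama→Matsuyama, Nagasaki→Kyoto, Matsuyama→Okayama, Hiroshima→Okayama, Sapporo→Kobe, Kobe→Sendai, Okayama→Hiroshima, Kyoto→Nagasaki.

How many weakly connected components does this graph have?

4

From Hiroshima: component {Hiroshima, Matsuyama, Okayama}.
From Kanazawa: component {Kanazawa}.
From Kobe: component {Kobe, Sapporo, Sendai}.
From Kyoto: component {Kyoto, Nagasaki}.
That's 4 components.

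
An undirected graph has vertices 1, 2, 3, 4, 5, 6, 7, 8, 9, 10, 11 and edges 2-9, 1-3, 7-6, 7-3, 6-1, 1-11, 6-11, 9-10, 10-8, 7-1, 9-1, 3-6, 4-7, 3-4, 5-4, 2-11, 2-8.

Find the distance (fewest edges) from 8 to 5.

6

Distance 0: 8.
Distance 1: 2, 10.
Distance 2: 9, 11.
Distance 3: 1, 6.
Distance 4: 3, 7.
Distance 5: 4.
Distance 6: 5 — contains 5.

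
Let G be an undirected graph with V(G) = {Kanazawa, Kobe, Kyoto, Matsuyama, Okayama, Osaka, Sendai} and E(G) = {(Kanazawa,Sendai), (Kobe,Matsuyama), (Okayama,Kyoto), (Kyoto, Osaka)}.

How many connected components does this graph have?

From Kanazawa: component {Kanazawa, Sendai}.
From Kobe: component {Kobe, Matsuyama}.
From Kyoto: component {Kyoto, Okayama, Osaka}.
That's 3 components.

3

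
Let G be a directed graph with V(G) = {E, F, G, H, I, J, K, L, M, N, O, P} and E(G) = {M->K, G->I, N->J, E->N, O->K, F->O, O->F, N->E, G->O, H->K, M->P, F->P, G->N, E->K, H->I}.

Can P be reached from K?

K has no outgoing edges, so nothing is reachable from it.

No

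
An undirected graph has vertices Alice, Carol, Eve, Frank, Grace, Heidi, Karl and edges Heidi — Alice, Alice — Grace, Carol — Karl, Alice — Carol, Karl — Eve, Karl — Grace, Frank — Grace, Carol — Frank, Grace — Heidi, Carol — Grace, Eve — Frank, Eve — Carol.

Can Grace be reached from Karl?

Yes

Explore from Karl.
Distance 1: reach Carol, Eve, Grace.
Found Grace.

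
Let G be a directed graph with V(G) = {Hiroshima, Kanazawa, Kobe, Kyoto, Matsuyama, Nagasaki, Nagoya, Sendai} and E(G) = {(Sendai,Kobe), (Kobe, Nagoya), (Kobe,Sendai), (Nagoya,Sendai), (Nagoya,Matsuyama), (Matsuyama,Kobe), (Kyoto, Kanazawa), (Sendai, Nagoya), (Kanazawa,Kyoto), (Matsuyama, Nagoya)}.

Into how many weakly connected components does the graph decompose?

From Hiroshima: component {Hiroshima}.
From Kanazawa: component {Kanazawa, Kyoto}.
From Kobe: component {Kobe, Matsuyama, Nagoya, Sendai}.
From Nagasaki: component {Nagasaki}.
That's 4 components.

4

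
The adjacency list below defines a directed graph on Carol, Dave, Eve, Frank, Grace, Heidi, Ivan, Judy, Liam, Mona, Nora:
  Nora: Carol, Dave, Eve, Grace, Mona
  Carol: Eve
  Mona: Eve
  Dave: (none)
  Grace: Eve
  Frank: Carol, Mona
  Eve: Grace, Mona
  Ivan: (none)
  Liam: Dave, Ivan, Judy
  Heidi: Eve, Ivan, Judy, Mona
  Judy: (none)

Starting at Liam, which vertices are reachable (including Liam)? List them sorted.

Dave, Ivan, Judy, Liam

Start at Liam.
Its neighbours: Dave, Ivan, Judy.
Nothing further is reachable.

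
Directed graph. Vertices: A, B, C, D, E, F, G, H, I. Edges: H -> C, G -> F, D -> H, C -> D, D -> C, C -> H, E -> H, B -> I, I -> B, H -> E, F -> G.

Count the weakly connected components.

4

From A: component {A}.
From B: component {B, I}.
From C: component {C, D, E, H}.
From F: component {F, G}.
That's 4 components.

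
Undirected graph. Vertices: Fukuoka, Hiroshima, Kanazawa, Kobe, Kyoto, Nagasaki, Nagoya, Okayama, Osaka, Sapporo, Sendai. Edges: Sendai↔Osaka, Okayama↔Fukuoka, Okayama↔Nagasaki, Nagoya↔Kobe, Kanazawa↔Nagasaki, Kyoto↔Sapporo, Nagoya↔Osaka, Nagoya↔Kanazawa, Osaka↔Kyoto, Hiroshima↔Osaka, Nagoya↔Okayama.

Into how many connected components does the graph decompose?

From Fukuoka: component {Fukuoka, Hiroshima, Kanazawa, Kobe, Kyoto, Nagasaki, Nagoya, Okayama, Osaka, Sapporo, Sendai}.
That's 1 component.

1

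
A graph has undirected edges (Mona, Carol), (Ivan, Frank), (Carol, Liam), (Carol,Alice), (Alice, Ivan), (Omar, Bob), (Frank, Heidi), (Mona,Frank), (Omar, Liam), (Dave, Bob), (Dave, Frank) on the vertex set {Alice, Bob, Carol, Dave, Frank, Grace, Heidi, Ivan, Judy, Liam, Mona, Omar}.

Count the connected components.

From Alice: component {Alice, Bob, Carol, Dave, Frank, Heidi, Ivan, Liam, Mona, Omar}.
From Grace: component {Grace}.
From Judy: component {Judy}.
That's 3 components.

3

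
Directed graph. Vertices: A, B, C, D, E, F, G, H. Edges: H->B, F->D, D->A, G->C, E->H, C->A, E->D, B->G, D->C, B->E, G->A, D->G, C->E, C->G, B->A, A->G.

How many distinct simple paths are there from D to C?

D→A→G→C
D→C
D→G→C

3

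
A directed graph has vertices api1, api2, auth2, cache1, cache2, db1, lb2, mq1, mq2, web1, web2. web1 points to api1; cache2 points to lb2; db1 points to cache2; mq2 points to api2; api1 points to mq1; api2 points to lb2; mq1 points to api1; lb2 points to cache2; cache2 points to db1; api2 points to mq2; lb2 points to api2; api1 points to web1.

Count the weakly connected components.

From api1: component {api1, mq1, web1}.
From api2: component {api2, cache2, db1, lb2, mq2}.
From auth2: component {auth2}.
From cache1: component {cache1}.
From web2: component {web2}.
That's 5 components.

5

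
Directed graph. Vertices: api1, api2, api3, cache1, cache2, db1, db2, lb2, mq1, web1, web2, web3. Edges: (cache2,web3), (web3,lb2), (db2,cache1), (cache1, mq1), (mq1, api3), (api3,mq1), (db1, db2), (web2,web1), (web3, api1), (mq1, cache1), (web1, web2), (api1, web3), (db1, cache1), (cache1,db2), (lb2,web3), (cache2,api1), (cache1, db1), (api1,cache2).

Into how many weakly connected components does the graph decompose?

4

From api1: component {api1, cache2, lb2, web3}.
From api2: component {api2}.
From api3: component {api3, cache1, db1, db2, mq1}.
From web1: component {web1, web2}.
That's 4 components.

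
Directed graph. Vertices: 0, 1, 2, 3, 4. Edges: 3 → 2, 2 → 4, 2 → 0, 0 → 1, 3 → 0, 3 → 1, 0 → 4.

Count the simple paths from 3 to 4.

3→0→4
3→2→0→4
3→2→4

3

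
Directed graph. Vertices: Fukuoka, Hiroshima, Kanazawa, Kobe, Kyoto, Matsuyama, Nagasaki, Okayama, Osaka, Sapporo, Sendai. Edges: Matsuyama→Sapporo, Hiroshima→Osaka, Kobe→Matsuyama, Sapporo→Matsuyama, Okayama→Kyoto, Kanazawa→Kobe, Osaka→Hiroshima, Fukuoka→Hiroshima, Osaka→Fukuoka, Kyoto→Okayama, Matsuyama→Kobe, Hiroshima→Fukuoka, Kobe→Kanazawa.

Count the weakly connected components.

From Fukuoka: component {Fukuoka, Hiroshima, Osaka}.
From Kanazawa: component {Kanazawa, Kobe, Matsuyama, Sapporo}.
From Kyoto: component {Kyoto, Okayama}.
From Nagasaki: component {Nagasaki}.
From Sendai: component {Sendai}.
That's 5 components.

5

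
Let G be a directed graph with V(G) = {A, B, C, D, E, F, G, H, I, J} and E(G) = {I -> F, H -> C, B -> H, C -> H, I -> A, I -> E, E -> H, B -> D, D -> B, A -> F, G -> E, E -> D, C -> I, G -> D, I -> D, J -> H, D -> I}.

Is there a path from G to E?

Explore from G.
Distance 1: reach D, E.
Found E.

Yes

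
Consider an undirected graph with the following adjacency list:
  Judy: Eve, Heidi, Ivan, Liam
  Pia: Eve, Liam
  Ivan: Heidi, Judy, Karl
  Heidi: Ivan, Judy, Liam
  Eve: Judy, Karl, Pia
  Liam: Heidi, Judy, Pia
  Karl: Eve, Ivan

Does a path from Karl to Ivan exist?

Explore from Karl.
Distance 1: reach Eve, Ivan.
Found Ivan.

Yes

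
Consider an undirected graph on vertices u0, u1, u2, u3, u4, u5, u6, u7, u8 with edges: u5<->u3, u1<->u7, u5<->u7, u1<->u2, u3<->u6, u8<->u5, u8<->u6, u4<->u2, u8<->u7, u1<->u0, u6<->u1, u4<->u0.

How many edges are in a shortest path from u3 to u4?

Distance 0: u3.
Distance 1: u5, u6.
Distance 2: u1, u7, u8.
Distance 3: u0, u2.
Distance 4: u4 — contains u4.

4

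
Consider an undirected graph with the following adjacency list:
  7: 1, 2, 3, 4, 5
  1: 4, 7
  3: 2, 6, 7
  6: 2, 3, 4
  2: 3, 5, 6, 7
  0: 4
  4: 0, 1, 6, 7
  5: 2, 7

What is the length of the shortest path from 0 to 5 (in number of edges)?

3

Distance 0: 0.
Distance 1: 4.
Distance 2: 1, 6, 7.
Distance 3: 2, 3, 5 — contains 5.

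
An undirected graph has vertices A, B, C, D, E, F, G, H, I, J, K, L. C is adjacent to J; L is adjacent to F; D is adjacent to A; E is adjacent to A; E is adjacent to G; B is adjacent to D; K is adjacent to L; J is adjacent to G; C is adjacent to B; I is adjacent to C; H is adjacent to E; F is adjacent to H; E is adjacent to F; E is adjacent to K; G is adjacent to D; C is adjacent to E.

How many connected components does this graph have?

From A: component {A, B, C, D, E, F, G, H, I, J, K, L}.
That's 1 component.

1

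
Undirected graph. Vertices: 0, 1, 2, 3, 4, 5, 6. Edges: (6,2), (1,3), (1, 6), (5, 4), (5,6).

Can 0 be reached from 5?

Explore from 5.
Distance 1: reach 4, 6.
Distance 2: reach 1, 2.
Distance 3: reach 3.
The search is exhausted without reaching 0; it lies in a different component.

No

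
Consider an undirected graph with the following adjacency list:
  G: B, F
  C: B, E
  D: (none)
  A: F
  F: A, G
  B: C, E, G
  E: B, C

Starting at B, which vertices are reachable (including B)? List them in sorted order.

A, B, C, E, F, G

Start at B.
Its neighbours: C, E, G.
Then their neighbours: F.
Then next layer: A.
Nothing further is reachable.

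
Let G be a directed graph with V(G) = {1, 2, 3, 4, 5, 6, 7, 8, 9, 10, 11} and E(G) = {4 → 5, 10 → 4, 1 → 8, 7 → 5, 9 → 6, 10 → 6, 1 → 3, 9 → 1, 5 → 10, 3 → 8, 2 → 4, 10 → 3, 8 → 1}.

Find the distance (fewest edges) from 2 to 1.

6

Distance 0: 2.
Distance 1: 4.
Distance 2: 5.
Distance 3: 10.
Distance 4: 3, 6.
Distance 5: 8.
Distance 6: 1 — contains 1.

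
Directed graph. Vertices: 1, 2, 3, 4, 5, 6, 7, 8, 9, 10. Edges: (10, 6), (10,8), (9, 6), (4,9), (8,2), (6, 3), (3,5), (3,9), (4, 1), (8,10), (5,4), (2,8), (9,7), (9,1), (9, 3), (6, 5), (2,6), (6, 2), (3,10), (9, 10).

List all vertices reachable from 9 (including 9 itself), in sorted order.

1, 2, 3, 4, 5, 6, 7, 8, 9, 10

Start at 9.
Its neighbours: 1, 3, 6, 7, 10.
Then their neighbours: 2, 5, 8.
Then next layer: 4.
Every vertex is now reached.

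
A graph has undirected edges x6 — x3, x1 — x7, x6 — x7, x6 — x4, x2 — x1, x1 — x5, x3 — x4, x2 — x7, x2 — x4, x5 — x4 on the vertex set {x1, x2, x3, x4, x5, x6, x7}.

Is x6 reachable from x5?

Explore from x5.
Distance 1: reach x1, x4.
Distance 2: reach x2, x3, x6, x7.
Found x6.

Yes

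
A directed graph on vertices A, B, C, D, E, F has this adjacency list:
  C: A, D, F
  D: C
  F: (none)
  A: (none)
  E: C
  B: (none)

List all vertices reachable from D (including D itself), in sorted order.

Start at D.
Its neighbours: C.
Then their neighbours: A, F.
Nothing further is reachable.

A, C, D, F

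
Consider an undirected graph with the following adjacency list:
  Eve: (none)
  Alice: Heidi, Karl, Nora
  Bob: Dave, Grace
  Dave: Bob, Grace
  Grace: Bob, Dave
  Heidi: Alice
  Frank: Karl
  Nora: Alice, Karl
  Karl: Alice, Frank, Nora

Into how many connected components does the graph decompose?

From Alice: component {Alice, Frank, Heidi, Karl, Nora}.
From Bob: component {Bob, Dave, Grace}.
From Eve: component {Eve}.
That's 3 components.

3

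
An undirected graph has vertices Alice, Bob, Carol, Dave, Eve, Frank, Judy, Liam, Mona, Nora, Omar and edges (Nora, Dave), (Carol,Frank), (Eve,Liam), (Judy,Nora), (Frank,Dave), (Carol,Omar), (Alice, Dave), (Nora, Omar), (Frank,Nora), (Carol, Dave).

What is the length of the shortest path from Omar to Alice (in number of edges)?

3

Distance 0: Omar.
Distance 1: Carol, Nora.
Distance 2: Dave, Frank, Judy.
Distance 3: Alice — contains Alice.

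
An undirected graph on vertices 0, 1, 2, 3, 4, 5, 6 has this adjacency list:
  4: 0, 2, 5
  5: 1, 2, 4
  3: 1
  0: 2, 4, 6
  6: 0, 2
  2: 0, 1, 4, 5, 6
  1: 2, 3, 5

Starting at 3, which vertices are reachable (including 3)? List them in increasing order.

Start at 3.
Its neighbours: 1.
Then their neighbours: 2, 5.
Then next layer: 0, 4, 6.
Every vertex is now reached.

0, 1, 2, 3, 4, 5, 6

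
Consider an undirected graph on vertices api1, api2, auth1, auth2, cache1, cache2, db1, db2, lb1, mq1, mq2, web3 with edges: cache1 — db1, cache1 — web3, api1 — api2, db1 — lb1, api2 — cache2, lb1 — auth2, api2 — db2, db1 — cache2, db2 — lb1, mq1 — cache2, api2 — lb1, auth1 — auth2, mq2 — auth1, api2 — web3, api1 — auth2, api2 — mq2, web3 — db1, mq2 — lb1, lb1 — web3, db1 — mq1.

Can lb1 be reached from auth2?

Yes

Explore from auth2.
Distance 1: reach api1, auth1, lb1.
Found lb1.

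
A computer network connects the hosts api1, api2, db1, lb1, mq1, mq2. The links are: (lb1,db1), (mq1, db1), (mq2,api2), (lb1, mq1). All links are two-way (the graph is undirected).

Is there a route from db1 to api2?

No

Explore from db1.
Distance 1: reach lb1, mq1.
The search is exhausted without reaching api2; it lies in a different component.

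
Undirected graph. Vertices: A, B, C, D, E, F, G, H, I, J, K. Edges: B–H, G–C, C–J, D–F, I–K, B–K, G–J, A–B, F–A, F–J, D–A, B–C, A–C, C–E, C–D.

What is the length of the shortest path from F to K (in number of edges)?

3

Distance 0: F.
Distance 1: A, D, J.
Distance 2: B, C, G.
Distance 3: E, H, K — contains K.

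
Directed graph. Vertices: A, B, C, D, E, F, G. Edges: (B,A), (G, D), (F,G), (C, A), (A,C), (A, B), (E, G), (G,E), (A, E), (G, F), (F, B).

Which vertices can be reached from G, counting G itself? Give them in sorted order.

Start at G.
Its neighbours: D, E, F.
Then their neighbours: B.
Then next layer: A.
Then next layer: C.
Every vertex is now reached.

A, B, C, D, E, F, G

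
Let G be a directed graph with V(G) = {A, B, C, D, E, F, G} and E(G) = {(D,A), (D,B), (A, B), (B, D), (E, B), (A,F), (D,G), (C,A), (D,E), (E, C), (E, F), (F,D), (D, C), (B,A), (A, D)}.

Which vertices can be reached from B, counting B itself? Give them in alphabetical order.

A, B, C, D, E, F, G

Start at B.
Its neighbours: A, D.
Then their neighbours: C, E, F, G.
Every vertex is now reached.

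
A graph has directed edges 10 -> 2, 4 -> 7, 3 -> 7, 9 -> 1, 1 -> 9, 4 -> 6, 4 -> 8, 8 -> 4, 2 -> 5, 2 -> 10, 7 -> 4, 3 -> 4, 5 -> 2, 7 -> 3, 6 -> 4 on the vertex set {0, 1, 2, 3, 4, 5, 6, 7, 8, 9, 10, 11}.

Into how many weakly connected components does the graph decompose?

From 0: component {0}.
From 1: component {1, 9}.
From 2: component {2, 5, 10}.
From 3: component {3, 4, 6, 7, 8}.
From 11: component {11}.
That's 5 components.

5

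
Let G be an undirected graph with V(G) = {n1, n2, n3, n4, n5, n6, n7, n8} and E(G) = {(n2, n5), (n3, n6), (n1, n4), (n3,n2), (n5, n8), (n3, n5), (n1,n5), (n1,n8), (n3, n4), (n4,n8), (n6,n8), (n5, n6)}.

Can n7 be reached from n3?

Explore from n3.
Distance 1: reach n2, n4, n5, n6.
Distance 2: reach n1, n8.
The search is exhausted without reaching n7; it lies in a different component.

No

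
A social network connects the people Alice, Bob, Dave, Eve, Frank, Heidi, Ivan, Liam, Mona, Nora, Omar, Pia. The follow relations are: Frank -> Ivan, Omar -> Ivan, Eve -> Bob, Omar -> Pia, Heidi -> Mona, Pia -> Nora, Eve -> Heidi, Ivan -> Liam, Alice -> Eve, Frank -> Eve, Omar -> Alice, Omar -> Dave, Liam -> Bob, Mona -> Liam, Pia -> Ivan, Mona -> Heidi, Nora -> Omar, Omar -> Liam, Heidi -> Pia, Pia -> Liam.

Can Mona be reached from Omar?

Explore from Omar.
Distance 1: reach Alice, Dave, Ivan, Liam, Pia.
Distance 2: reach Bob, Eve, Nora.
Distance 3: reach Heidi.
Distance 4: reach Mona.
Found Mona.

Yes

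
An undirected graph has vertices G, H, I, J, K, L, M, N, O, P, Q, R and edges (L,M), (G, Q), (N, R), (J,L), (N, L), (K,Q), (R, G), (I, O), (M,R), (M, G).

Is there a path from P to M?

P has no edges, so nothing is reachable from it.

No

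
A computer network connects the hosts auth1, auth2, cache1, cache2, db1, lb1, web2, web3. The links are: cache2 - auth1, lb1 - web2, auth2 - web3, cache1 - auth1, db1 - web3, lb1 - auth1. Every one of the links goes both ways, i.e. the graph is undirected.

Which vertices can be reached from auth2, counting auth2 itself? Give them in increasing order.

auth2, db1, web3

Start at auth2.
Its neighbours: web3.
Then their neighbours: db1.
Nothing further is reachable.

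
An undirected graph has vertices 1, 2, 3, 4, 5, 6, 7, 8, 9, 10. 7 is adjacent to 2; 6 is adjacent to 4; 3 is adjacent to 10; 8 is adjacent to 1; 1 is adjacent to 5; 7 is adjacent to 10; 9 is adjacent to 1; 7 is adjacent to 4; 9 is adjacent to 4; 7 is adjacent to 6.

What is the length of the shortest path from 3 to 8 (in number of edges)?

Distance 0: 3.
Distance 1: 10.
Distance 2: 7.
Distance 3: 2, 4, 6.
Distance 4: 9.
Distance 5: 1.
Distance 6: 5, 8 — contains 8.

6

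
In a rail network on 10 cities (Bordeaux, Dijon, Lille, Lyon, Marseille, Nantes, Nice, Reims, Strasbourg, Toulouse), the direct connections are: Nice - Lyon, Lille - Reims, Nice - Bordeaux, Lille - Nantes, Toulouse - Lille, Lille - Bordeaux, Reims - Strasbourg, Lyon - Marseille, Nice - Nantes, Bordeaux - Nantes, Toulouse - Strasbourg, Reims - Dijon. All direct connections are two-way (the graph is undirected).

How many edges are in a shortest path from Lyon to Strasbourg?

Distance 0: Lyon.
Distance 1: Marseille, Nice.
Distance 2: Bordeaux, Nantes.
Distance 3: Lille.
Distance 4: Reims, Toulouse.
Distance 5: Dijon, Strasbourg — contains Strasbourg.

5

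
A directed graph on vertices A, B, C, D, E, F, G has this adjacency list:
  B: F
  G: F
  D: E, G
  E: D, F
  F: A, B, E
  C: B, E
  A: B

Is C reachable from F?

No

Explore from F.
Distance 1: reach A, B, E.
Distance 2: reach D.
Distance 3: reach G.
The search from F is exhausted; no directed path reaches C.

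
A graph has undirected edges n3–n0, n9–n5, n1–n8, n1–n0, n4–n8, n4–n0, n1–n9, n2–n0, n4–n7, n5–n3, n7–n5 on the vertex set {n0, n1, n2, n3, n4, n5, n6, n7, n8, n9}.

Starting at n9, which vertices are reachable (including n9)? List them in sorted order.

n0, n1, n2, n3, n4, n5, n7, n8, n9

Start at n9.
Its neighbours: n1, n5.
Then their neighbours: n0, n3, n7, n8.
Then next layer: n2, n4.
Nothing further is reachable.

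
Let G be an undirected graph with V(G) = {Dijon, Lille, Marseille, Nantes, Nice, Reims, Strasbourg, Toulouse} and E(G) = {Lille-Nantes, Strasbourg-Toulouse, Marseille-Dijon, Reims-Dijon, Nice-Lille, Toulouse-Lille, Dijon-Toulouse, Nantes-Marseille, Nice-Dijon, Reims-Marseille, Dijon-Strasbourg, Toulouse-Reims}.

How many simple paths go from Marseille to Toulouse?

12

Marseille–Dijon–Nice–Lille–Toulouse
Marseille–Dijon–Reims–Toulouse
Marseille–Dijon–Strasbourg–Toulouse
Marseille–Dijon–Toulouse
Marseille–Nantes–Lille–Nice–Dijon–Reims–Toulouse
Marseille–Nantes–Lille–Nice–Dijon–Strasbourg–Toulouse
Marseille–Nantes–Lille–Nice–Dijon–Toulouse
Marseille–Nantes–Lille–Toulouse
Marseille–Reims–Dijon–Nice–Lille–Toulouse
Marseille–Reims–Dijon–Strasbourg–Toulouse
Marseille–Reims–Dijon–Toulouse
Marseille–Reims–Toulouse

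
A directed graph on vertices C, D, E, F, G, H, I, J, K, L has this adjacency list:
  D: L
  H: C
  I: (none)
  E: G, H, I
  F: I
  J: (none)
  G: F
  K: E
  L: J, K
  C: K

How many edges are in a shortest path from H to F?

5

Distance 0: H.
Distance 1: C.
Distance 2: K.
Distance 3: E.
Distance 4: G, I.
Distance 5: F — contains F.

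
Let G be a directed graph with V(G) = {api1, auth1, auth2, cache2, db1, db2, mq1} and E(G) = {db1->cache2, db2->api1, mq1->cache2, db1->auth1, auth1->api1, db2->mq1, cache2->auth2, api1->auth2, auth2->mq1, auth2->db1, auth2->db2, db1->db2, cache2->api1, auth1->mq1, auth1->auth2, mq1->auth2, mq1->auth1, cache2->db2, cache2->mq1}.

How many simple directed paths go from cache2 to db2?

cache2→api1→auth2→db1→db2
cache2→api1→auth2→db2
cache2→auth2→db1→db2
cache2→auth2→db2
cache2→db2
cache2→mq1→auth1→api1→auth2→db1→db2
cache2→mq1→auth1→api1→auth2→db2
cache2→mq1→auth1→auth2→db1→db2
cache2→mq1→auth1→auth2→db2
cache2→mq1→auth2→db1→db2
cache2→mq1→auth2→db2

11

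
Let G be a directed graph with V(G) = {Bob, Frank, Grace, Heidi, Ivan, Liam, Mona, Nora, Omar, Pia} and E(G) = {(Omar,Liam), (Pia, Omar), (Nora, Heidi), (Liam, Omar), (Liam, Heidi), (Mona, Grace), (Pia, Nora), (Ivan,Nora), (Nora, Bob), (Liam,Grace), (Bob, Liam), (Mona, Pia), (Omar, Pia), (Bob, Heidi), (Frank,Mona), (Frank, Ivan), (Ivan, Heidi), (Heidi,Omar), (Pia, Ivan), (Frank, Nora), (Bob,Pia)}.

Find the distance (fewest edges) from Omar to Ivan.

2

Distance 0: Omar.
Distance 1: Liam, Pia.
Distance 2: Grace, Heidi, Ivan, Nora — contains Ivan.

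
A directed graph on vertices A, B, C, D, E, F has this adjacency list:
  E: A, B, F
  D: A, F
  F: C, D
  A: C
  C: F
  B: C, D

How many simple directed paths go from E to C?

6

E→A→C
E→B→C
E→B→D→A→C
E→B→D→F→C
E→F→C
E→F→D→A→C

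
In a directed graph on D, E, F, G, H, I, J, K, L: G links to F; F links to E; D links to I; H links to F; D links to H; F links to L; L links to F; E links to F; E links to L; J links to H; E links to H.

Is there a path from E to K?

Explore from E.
Distance 1: reach F, H, L.
The search from E is exhausted; no directed path reaches K.

No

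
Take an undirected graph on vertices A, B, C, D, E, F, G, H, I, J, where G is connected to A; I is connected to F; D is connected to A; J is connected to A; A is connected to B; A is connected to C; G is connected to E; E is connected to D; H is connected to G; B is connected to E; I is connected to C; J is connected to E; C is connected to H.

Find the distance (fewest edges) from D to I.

Distance 0: D.
Distance 1: A, E.
Distance 2: B, C, G, J.
Distance 3: H, I — contains I.

3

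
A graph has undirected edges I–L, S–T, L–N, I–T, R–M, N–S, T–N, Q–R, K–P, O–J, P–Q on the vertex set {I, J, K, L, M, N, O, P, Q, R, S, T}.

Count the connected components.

From I: component {I, L, N, S, T}.
From J: component {J, O}.
From K: component {K, M, P, Q, R}.
That's 3 components.

3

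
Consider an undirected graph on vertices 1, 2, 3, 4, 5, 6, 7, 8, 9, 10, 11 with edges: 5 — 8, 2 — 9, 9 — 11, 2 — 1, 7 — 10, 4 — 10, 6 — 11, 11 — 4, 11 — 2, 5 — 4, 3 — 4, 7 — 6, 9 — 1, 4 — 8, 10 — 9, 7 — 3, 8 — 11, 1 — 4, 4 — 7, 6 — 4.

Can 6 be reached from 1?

Explore from 1.
Distance 1: reach 2, 4, 9.
Distance 2: reach 3, 5, 6, 7, 8, 10, 11.
Found 6.

Yes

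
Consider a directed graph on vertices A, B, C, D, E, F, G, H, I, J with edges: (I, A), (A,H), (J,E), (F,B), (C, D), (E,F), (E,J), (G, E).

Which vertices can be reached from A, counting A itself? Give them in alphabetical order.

Start at A.
Its neighbours: H.
Nothing further is reachable.

A, H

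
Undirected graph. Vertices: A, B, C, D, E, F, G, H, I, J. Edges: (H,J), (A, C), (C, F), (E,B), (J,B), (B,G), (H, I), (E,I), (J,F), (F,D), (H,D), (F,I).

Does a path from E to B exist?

Yes

Explore from E.
Distance 1: reach B, I.
Found B.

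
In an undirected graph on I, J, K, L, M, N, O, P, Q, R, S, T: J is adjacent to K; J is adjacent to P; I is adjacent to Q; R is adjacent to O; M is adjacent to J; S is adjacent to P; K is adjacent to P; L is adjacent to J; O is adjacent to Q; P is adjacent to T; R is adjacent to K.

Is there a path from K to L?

Explore from K.
Distance 1: reach J, P, R.
Distance 2: reach L, M, O, S, T.
Found L.

Yes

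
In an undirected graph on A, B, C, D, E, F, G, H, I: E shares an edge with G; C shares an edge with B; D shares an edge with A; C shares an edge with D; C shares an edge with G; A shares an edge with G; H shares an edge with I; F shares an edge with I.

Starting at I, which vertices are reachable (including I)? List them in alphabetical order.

F, H, I

Start at I.
Its neighbours: F, H.
Nothing further is reachable.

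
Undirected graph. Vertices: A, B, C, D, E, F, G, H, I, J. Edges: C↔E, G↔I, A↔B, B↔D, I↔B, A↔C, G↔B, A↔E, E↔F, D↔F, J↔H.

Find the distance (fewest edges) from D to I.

2

Distance 0: D.
Distance 1: B, F.
Distance 2: A, E, G, I — contains I.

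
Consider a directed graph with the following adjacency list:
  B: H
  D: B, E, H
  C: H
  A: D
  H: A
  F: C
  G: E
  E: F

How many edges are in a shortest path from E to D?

Distance 0: E.
Distance 1: F.
Distance 2: C.
Distance 3: H.
Distance 4: A.
Distance 5: D — contains D.

5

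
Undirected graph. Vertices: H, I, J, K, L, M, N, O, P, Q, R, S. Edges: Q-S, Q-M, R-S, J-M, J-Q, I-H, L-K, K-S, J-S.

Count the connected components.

5

From H: component {H, I}.
From J: component {J, K, L, M, Q, R, S}.
From N: component {N}.
From O: component {O}.
From P: component {P}.
That's 5 components.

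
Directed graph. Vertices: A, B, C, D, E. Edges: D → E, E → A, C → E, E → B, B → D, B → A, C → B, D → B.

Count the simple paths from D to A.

3

D→B→A
D→E→A
D→E→B→A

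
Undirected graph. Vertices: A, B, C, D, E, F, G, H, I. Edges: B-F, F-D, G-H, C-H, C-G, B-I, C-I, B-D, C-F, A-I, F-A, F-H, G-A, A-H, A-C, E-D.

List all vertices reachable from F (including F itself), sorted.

Start at F.
Its neighbours: A, B, C, D, H.
Then their neighbours: E, G, I.
Every vertex is now reached.

A, B, C, D, E, F, G, H, I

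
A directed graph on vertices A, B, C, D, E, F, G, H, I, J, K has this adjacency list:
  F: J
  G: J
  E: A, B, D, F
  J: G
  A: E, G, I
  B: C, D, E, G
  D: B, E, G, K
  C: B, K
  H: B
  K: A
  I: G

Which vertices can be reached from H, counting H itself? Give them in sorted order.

Start at H.
Its neighbours: B.
Then their neighbours: C, D, E, G.
Then next layer: A, F, J, K.
Then next layer: I.
Every vertex is now reached.

A, B, C, D, E, F, G, H, I, J, K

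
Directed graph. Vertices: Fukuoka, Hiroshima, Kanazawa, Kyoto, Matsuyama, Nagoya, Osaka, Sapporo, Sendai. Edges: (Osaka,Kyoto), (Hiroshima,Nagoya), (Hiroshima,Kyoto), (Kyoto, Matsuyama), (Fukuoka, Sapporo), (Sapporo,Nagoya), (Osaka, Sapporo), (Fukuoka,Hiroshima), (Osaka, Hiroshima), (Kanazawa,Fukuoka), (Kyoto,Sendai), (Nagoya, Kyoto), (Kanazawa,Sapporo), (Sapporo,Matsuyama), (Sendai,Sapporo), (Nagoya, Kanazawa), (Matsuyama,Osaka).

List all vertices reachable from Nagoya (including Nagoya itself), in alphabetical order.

Start at Nagoya.
Its neighbours: Kanazawa, Kyoto.
Then their neighbours: Fukuoka, Matsuyama, Sapporo, Sendai.
Then next layer: Hiroshima, Osaka.
Every vertex is now reached.

Fukuoka, Hiroshima, Kanazawa, Kyoto, Matsuyama, Nagoya, Osaka, Sapporo, Sendai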